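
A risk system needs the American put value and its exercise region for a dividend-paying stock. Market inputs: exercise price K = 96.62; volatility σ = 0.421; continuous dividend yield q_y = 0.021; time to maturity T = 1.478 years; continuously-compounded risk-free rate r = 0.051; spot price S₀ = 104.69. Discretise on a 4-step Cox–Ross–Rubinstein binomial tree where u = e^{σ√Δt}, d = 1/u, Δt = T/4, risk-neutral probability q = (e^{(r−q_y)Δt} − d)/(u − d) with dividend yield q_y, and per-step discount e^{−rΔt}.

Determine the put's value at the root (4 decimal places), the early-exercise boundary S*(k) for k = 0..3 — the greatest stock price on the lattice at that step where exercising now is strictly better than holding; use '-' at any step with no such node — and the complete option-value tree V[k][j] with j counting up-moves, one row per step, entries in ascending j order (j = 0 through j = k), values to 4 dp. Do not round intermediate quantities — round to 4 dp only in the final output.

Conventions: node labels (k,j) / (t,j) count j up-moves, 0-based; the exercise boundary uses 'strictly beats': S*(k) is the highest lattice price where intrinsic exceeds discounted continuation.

price = 14.1668
boundary = - - 62.7514 48.5828
tree:
14.1668
22.3239 5.0987
33.8686 9.5845 0.0000
48.0372 18.0170 0.0000 0.0000
59.0067 33.8686 0.0000 0.0000 0.0000

Δt=0.36950  u=1.29164  d=0.77421  q=0.45791  discount=0.98133
step 4 (expiry): payoffs max(K−S,0) = 59.0067 33.8686 0.0000 0.0000 0.0000
step 3: (k=3,j=0): S=48.5828, K−S=48.0372, hold=46.6090 ⇒ V=48.0372 exercise | (k=3,j=1): S=81.0521, K−S=15.5679, hold=18.0170 ⇒ V=18.0170 continue | (k=3,j=2): S=135.2216, K−S=0.0000, hold=0.0000 ⇒ V=0.0000 continue | (k=3,j=3): S=225.5941, K−S=0.0000, hold=0.0000 ⇒ V=0.0000 continue  boundary S*=48.5828
step 2: (k=2,j=0): S=62.7514, K−S=33.8686, hold=33.6505 ⇒ V=33.8686 exercise | (k=2,j=1): S=104.6900, K−S=0.0000, hold=9.5845 ⇒ V=9.5845 continue | (k=2,j=2): S=174.6573, K−S=0.0000, hold=0.0000 ⇒ V=0.0000 continue  boundary S*=62.7514
step 1: (k=1,j=0): S=81.0521, K−S=15.5679, hold=22.3239 ⇒ V=22.3239 continue | (k=1,j=1): S=135.2216, K−S=0.0000, hold=5.0987 ⇒ V=5.0987 continue  boundary S*=-
step 0: (k=0,j=0): S=104.6900, K−S=0.0000, hold=14.1668 ⇒ V=14.1668 continue  boundary S*=-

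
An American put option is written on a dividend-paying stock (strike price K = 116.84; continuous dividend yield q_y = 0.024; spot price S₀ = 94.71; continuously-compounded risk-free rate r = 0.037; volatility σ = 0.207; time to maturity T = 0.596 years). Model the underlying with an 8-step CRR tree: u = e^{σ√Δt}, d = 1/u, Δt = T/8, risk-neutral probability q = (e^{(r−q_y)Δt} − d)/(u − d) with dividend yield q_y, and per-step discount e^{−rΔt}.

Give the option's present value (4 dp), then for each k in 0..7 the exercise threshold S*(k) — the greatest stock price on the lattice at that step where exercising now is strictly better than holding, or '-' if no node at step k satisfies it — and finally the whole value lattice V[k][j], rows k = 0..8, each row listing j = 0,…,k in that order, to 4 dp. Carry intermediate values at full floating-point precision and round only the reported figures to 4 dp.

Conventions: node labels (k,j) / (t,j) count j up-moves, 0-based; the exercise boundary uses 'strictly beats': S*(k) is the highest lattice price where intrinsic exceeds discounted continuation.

Δt=0.07450, u=1.05813, d=0.94507, q=0.49445, disc=e^(-rΔt)=0.99725
k=8 terminal: V=max(K-S,0) → 56.5709 49.3608 41.2881 32.2497 22.1300 10.7997 0.0000 0.0000 0.0000
k=7: j=0 S=63.7723 intr=53.0677 cont=52.8600 V=53.0677[EX]; j=1 S=71.4015 intr=45.4385 cont=45.2444 V=45.4385[EX]; j=2 S=79.9435 intr=36.8965 cont=36.7177 V=36.8965[EX]; j=3 S=89.5072 intr=27.3328 cont=27.1710 V=27.3328[EX]; j=4 S=100.2152 intr=16.6248 cont=16.4822 V=16.6248[EX]; j=5 S=112.2041 intr=4.6359 cont=5.4447 V=5.4447[hold]; j=6 S=125.6273 intr=0.0000 cont=0.0000 V=0.0000[hold]; j=7 S=140.6563 intr=0.0000 cont=0.0000 V=0.0000[hold]  S*(7)=100.2152
k=6: j=0 S=67.4792 intr=49.3608 cont=49.1597 V=49.3608[EX]; j=1 S=75.5519 intr=41.2881 cont=41.1015 V=41.2881[EX]; j=2 S=84.5903 intr=32.2497 cont=32.0792 V=32.2497[EX]; j=3 S=94.7100 intr=22.1300 cont=21.9776 V=22.1300[EX]; j=4 S=106.0403 intr=10.7997 cont=11.0663 V=11.0663[hold]; j=5 S=118.7262 intr=0.0000 cont=2.7450 V=2.7450[hold]; j=6 S=132.9296 intr=0.0000 cont=0.0000 V=0.0000[hold]  S*(6)=94.7100
k=5: j=0 S=71.4015 intr=45.4385 cont=45.2444 V=45.4385[EX]; j=1 S=79.9435 intr=36.8965 cont=36.7177 V=36.8965[EX]; j=2 S=89.5072 intr=27.3328 cont=27.1710 V=27.3328[EX]; j=3 S=100.2152 intr=16.6248 cont=16.6137 V=16.6248[EX]; j=4 S=112.2041 intr=4.6359 cont=6.9327 V=6.9327[hold]; j=5 S=125.6273 intr=0.0000 cont=1.3839 V=1.3839[hold]  S*(5)=100.2152
k=4: j=0 S=75.5519 intr=41.2881 cont=41.1015 V=41.2881[EX]; j=1 S=84.5903 intr=32.2497 cont=32.0792 V=32.2497[EX]; j=2 S=94.7100 intr=22.1300 cont=21.9776 V=22.1300[EX]; j=3 S=106.0403 intr=10.7997 cont=11.8000 V=11.8000[hold]; j=4 S=118.7262 intr=0.0000 cont=4.1776 V=4.1776[hold]  S*(4)=94.7100
k=3: j=0 S=79.9435 intr=36.8965 cont=36.7177 V=36.8965[EX]; j=1 S=89.5072 intr=27.3328 cont=27.1710 V=27.3328[EX]; j=2 S=100.2152 intr=16.6248 cont=16.9755 V=16.9755[hold]; j=3 S=112.2041 intr=4.6359 cont=8.0090 V=8.0090[hold]  S*(3)=89.5072
k=2: j=0 S=84.5903 intr=32.2497 cont=32.0792 V=32.2497[EX]; j=1 S=94.7100 intr=22.1300 cont=22.1505 V=22.1505[hold]; j=2 S=106.0403 intr=10.7997 cont=12.5075 V=12.5075[hold]  S*(2)=84.5903
k=1: j=0 S=89.5072 intr=27.3328 cont=27.1811 V=27.3328[EX]; j=1 S=100.2152 intr=16.6248 cont=17.3347 V=17.3347[hold]  S*(1)=89.5072
k=0: j=0 S=94.7100 intr=22.1300 cont=22.3276 V=22.3276[hold]  S*(0)=-

price = 22.3276
boundary = - 89.5072 84.5903 89.5072 94.7100 100.2152 94.7100 100.2152
tree:
22.3276
27.3328 17.3347
32.2497 22.1505 12.5075
36.8965 27.3328 16.9755 8.0090
41.2881 32.2497 22.1300 11.8000 4.1776
45.4385 36.8965 27.3328 16.6248 6.9327 1.3839
49.3608 41.2881 32.2497 22.1300 11.0663 2.7450 0.0000
53.0677 45.4385 36.8965 27.3328 16.6248 5.4447 0.0000 0.0000
56.5709 49.3608 41.2881 32.2497 22.1300 10.7997 0.0000 0.0000 0.0000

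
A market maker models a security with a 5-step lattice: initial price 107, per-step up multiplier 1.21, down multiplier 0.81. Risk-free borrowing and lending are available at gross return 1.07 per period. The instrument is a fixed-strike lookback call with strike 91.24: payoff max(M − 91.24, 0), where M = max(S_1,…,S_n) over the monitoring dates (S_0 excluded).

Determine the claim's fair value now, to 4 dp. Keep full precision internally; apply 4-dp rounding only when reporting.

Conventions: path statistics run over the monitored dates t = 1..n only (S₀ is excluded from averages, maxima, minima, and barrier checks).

price = 54.9904

Set p* = 0.6500 (from d < R < u); the path-dependent value is the discounted p*-expectation over all price paths.
Enumerate all 2^5 = 32 price paths (U = up ×1.21, D = down ×0.81); each path with k up-moves has probability p*^k·(1−p*)^(5−k).
DDDDD: M=86.6700, payoff=0.0000, prob=0.005252
UDDDD: M=129.4700, payoff=38.2300, prob=0.009754
DUDDD: M=104.8707, payoff=13.6307, prob=0.009754
UUDDD: M=156.6587, payoff=65.4187, prob=0.018115
DDUDD: M=86.6700, payoff=0.0000, prob=0.009754
UDUDD: M=129.4700, payoff=38.2300, prob=0.018115
DUUDD: M=126.8935, payoff=35.6535, prob=0.018115
UUUDD: M=189.5570, payoff=98.3170, prob=0.033642
DDDUD: M=86.6700, payoff=0.0000, prob=0.009754
UDDUD: M=129.4700, payoff=38.2300, prob=0.018115
DUDUD: M=104.8707, payoff=13.6307, prob=0.018115
UUDUD: M=156.6587, payoff=65.4187, prob=0.033642
DDUUD: M=102.7838, payoff=11.5438, prob=0.018115
UDUUD: M=153.5412, payoff=62.3012, prob=0.033642
DUUUD: M=153.5412, payoff=62.3012, prob=0.033642
UUUUD: M=229.3640, payoff=138.1240, prob=0.062477
DDDDU: M=86.6700, payoff=0.0000, prob=0.009754
UDDDU: M=129.4700, payoff=38.2300, prob=0.018115
DUDDU: M=104.8707, payoff=13.6307, prob=0.018115
UUDDU: M=156.6587, payoff=65.4187, prob=0.033642
DDUDU: M=86.6700, payoff=0.0000, prob=0.018115
UDUDU: M=129.4700, payoff=38.2300, prob=0.033642
DUUDU: M=126.8935, payoff=35.6535, prob=0.033642
UUUDU: M=189.5570, payoff=98.3170, prob=0.062477
DDDUU: M=86.6700, payoff=0.0000, prob=0.018115
UDDUU: M=129.4700, payoff=38.2300, prob=0.033642
DUDUU: M=124.3684, payoff=33.1284, prob=0.033642
UUDUU: M=185.7848, payoff=94.5448, prob=0.062477
DDUUU: M=124.3684, payoff=33.1284, prob=0.033642
UDUUU: M=185.7848, payoff=94.5448, prob=0.062477
DUUUU: M=185.7848, payoff=94.5448, prob=0.062477
UUUUU: M=277.5304, payoff=186.2904, prob=0.116029
Price = Σ prob·payoff / R^5 = 77.126812 / 1.402552 = 54.9904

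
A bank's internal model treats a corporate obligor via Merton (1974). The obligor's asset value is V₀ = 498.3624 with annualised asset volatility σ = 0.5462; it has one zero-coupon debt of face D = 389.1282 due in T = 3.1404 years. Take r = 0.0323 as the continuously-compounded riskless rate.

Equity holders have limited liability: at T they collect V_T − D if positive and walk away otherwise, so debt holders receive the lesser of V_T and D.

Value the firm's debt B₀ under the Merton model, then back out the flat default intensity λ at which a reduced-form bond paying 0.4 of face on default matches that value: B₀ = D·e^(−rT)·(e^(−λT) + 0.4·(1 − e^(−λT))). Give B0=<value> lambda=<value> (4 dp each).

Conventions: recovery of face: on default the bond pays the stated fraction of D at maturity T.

With assets at 498.3624 and a single debt payment of 389.1282 at 3.1404 years:
d₁ = [ln(V₀/D) + (r + σ²/2)T] / (σ√T)
   = [ln(498.3624/389.1282) + (0.0323 + 0.5·0.5462²)·3.1404] / (0.5462·√3.1404)
   = [0.247419 + 0.569880] / 0.967931 = 0.844377
d₂ = d₁ − σ√T = 0.844377 − 0.967931 = -0.123553
N(d₁) = 0.800771,  N(d₂) = 0.450834,  e^(−rT) = 0.903540
E₀ = V₀·N(d₁) − D·e^(−rT)·N(d₂)
   = 498.3624·0.800771 − 389.1282·0.903540·0.450834 = 240.563797
B₀ = V₀ − E₀ = 498.3624 − 240.563797 = 257.798603
e^(−λT) = (B₀·e^(rT)/D − 0.4)/(1 − 0.4) = (257.7986·1.106758/389.1282 − 0.4)/0.6 = 0.55538404
λ = −ln(0.55538404)/3.1404 = 0.187268

B0=257.7986 lambda=0.1873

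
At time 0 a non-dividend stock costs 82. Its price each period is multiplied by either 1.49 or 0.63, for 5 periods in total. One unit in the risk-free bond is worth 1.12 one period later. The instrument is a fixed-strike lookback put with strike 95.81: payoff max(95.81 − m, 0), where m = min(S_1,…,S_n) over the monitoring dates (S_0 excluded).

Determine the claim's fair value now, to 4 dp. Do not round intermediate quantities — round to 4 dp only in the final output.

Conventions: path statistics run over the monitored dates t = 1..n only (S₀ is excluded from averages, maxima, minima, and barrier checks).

No-arbitrage gives p* = (R−d)/(u−d) = 0.5698: enumerate every path, weight its payoff by its p*-probability, and discount by R^5.
Enumerate all 2^5 = 32 price paths (U = up ×1.49, D = down ×0.63); each path with k up-moves has probability p*^k·(1−p*)^(5−k).
DDDDD: m=8.1380, payoff=87.6720, prob=0.014741
UDDDD: m=19.2470, payoff=76.5630, prob=0.019521
DUDDD: m=19.2470, payoff=76.5630, prob=0.019521
UUDDD: m=45.5206, payoff=50.2894, prob=0.025853
DDUDD: m=19.2470, payoff=76.5630, prob=0.019521
UDUDD: m=45.5206, payoff=50.2894, prob=0.025853
DUUDD: m=45.5206, payoff=50.2894, prob=0.025853
UUUDD: m=107.6598, payoff=0.0000, prob=0.034237
DDDUD: m=19.2470, payoff=76.5630, prob=0.019521
UDDUD: m=45.5206, payoff=50.2894, prob=0.025853
DUDUD: m=45.5206, payoff=50.2894, prob=0.025853
UUDUD: m=107.6598, payoff=0.0000, prob=0.034237
DDUUD: m=32.5458, payoff=63.2642, prob=0.025853
UDUUD: m=76.9734, payoff=18.8366, prob=0.034237
DUUUD: m=51.6600, payoff=44.1500, prob=0.034237
UUUUD: m=122.1800, payoff=0.0000, prob=0.045341
DDDDU: m=12.9174, payoff=82.8926, prob=0.019521
UDDDU: m=30.5507, payoff=65.2593, prob=0.025853
DUDDU: m=30.5507, payoff=65.2593, prob=0.025853
UUDDU: m=72.2549, payoff=23.5551, prob=0.034237
DDUDU: m=30.5507, payoff=65.2593, prob=0.025853
UDUDU: m=72.2549, payoff=23.5551, prob=0.034237
DUUDU: m=51.6600, payoff=44.1500, prob=0.034237
UUUDU: m=122.1800, payoff=0.0000, prob=0.045341
DDDUU: m=20.5039, payoff=75.3061, prob=0.025853
UDDUU: m=48.4932, payoff=47.3168, prob=0.034237
DUDUU: m=48.4932, payoff=47.3168, prob=0.034237
UUDUU: m=114.6904, payoff=0.0000, prob=0.045341
DDUUU: m=32.5458, payoff=63.2642, prob=0.034237
UDUUU: m=76.9734, payoff=18.8366, prob=0.045341
DUUUU: m=51.6600, payoff=44.1500, prob=0.045341
UUUUU: m=122.1800, payoff=0.0000, prob=0.060047
Price = Σ prob·payoff / R^5 = 37.576217 / 1.762342 = 21.3218

price = 21.3218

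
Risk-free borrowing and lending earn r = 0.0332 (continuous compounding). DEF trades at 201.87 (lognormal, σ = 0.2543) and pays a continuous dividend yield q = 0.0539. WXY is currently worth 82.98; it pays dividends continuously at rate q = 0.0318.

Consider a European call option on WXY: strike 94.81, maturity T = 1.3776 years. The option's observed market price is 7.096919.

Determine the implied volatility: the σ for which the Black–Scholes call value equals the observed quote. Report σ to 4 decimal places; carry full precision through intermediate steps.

At σ = 0.2996 the Black–Scholes value reproduces the quote:
σ√T = 0.2996·√1.3776 = 0.351644
d₁ = (ln(S/K) + (r−q+σ²/2)T) / (σ√T) = (ln(82.98/94.81) + (0.0332−0.0318+0.2996²/2)·1.3776) / 0.351644 = (-0.133275 + 0.063755) / 0.351644 = -0.197699
d₂ = d₁ − σ√T = -0.197699 − 0.351644 = -0.549344
e^{−rT} = 0.955294
e^{−qT} = 0.957138
N(d₁) = 0.421640,  N(d₂) = 0.291385
V = S·e^{−qT}·N(d₁) − K·e^{−rT}·N(d₂) = 33.488056 − 26.391137 = 7.096919 (matching the quote); vega is positive throughout, so no other σ reproduces this price

sigma = 0.2996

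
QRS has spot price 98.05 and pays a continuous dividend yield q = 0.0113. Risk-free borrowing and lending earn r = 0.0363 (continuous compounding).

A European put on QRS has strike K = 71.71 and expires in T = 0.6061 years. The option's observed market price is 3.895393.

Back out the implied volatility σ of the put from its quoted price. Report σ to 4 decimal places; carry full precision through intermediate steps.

At σ = 0.5196 the Black–Scholes value reproduces the quote:
σ√T = 0.5196·√0.6061 = 0.404521
d₁ = (ln(S/K) + (r−q+σ²/2)T) / (σ√T) = (ln(98.05/71.71) + (0.0363−0.0113+0.5196²/2)·0.6061) / 0.404521 = (0.312847 + 0.096971) / 0.404521 = 1.013095
d₂ = d₁ − σ√T = 1.013095 − 0.404521 = 0.608574
e^{−rT} = 0.978239
e^{−qT} = 0.993174
N(−d₁) = 0.155507,  N(−d₂) = 0.271403
V = K·e^{−rT}·N(−d₂) − S·e^{−qT}·N(−d₁) = 19.038813 − 15.143419 = 3.895393 (the observed quote) — the price is monotone increasing in volatility, hence this σ is the only solution

sigma = 0.5196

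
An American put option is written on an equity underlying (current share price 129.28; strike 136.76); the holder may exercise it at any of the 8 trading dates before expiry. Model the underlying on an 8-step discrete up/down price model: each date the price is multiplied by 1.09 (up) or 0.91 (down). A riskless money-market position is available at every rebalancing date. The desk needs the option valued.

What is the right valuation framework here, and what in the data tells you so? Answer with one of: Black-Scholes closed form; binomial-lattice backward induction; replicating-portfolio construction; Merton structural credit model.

Key observation: the put (strike 136.76 on spot 129.28) is American-style on a 8-step discrete price model, so the early-exercise decision at every node requires stepwise backward valuation — a closed form cannot price the exercise right.

framework: binomial-lattice backward induction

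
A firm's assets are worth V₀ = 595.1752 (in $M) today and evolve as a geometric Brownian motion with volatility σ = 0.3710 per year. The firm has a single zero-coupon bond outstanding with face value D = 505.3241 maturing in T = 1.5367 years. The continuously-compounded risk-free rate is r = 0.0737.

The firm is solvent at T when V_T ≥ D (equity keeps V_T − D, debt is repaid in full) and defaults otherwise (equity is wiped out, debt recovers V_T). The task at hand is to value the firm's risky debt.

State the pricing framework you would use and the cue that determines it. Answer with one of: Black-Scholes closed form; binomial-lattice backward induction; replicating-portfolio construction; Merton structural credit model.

Key observation: a levered firm with one bullet debt due at 1.5367 years is the canonical structural-credit setup: equity is a call on the firm's assets struck at the face value.

framework: Merton structural credit model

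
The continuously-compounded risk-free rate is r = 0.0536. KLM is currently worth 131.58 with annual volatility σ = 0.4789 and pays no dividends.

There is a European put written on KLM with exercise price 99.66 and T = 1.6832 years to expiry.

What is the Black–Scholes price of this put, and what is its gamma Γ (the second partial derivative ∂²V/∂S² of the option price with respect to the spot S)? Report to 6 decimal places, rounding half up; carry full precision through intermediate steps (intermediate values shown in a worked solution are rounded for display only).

σ√T = 0.4789·√1.6832 = 0.621316
d₁ = (ln(S/K) + (r+σ²/2)T) / (σ√T) = (ln(131.58/99.66) + (0.0536+0.4789²/2)·1.6832) / 0.621316 = (0.277851 + 0.283236) / 0.621316 = 0.903062
d₂ = d₁ − σ√T = 0.903062 − 0.621316 = 0.281746
e^{−rT} = 0.913731
N(−d₁) = 0.183246,  N(−d₂) = 0.389069
Put price V = K·e^{−rT}·N(−d₂) − S·N(−d₁) = 35.429573 − 24.111573 = 11.318000
φ(d₁) = (1/√(2π))·e^{−d₁²/2} = 0.265352
Γ = φ(d₁) / (S·σ·√T) = 0.003246

price = 11.318000
Γ = 0.003246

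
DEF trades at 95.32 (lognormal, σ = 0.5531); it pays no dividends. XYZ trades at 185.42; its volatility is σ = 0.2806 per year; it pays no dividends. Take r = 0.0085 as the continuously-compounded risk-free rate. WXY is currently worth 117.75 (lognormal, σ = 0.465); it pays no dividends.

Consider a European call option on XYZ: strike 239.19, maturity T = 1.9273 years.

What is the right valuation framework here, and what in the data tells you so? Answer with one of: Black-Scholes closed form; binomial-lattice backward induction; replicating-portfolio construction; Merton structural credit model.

Key observation: the instrument is a plain European call (strike 239.19) on a lognormal asset; the exact continuous-time formula applies directly.

framework: Black-Scholes closed form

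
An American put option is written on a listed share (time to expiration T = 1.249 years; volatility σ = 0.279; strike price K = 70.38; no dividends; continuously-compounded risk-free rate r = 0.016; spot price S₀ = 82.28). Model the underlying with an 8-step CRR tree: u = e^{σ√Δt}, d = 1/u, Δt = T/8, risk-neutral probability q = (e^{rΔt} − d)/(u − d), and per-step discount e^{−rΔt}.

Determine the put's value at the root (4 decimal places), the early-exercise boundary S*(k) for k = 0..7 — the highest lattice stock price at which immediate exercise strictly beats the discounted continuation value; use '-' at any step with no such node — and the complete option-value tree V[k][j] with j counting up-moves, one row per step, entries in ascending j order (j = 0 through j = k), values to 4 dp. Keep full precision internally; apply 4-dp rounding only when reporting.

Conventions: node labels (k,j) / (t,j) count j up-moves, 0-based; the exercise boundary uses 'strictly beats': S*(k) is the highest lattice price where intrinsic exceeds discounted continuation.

Δt=0.15613, u=1.11655, d=0.89562, q=0.48379, disc=e^(-rΔt)=0.99751
k=8 terminal: V=max(K-S,0) → 36.3172 27.9147 17.4396 4.3805 0.0000 0.0000 0.0000 0.0000 0.0000
k=7: j=0 S=38.0327 intr=32.3473 cont=32.1717 V=32.3473[EX]; j=1 S=47.4144 intr=22.9656 cont=22.7900 V=22.9656[EX]; j=2 S=59.1104 intr=11.2696 cont=11.0940 V=11.2696[EX]; j=3 S=73.6915 intr=0.0000 cont=2.2556 V=2.2556[hold]; j=4 S=91.8694 intr=0.0000 cont=0.0000 V=0.0000[hold]; j=5 S=114.5314 intr=0.0000 cont=0.0000 V=0.0000[hold]; j=6 S=142.7835 intr=0.0000 cont=0.0000 V=0.0000[hold]; j=7 S=178.0048 intr=0.0000 cont=0.0000 V=0.0000[hold]  S*(7)=59.1104
k=6: j=0 S=42.4653 intr=27.9147 cont=27.7392 V=27.9147[EX]; j=1 S=52.9404 intr=17.4396 cont=17.2640 V=17.4396[EX]; j=2 S=65.9995 intr=4.3805 cont=6.8915 V=6.8915[hold]; j=3 S=82.2800 intr=0.0000 cont=1.1615 V=1.1615[hold]; j=4 S=102.5765 intr=0.0000 cont=0.0000 V=0.0000[hold]; j=5 S=127.8796 intr=0.0000 cont=0.0000 V=0.0000[hold]; j=6 S=159.4244 intr=0.0000 cont=0.0000 V=0.0000[hold]  S*(6)=52.9404
k=5: j=0 S=47.4144 intr=22.9656 cont=22.7900 V=22.9656[EX]; j=1 S=59.1104 intr=11.2696 cont=12.3058 V=12.3058[hold]; j=2 S=73.6915 intr=0.0000 cont=4.1091 V=4.1091[hold]; j=3 S=91.8694 intr=0.0000 cont=0.5981 V=0.5981[hold]; j=4 S=114.5314 intr=0.0000 cont=0.0000 V=0.0000[hold]; j=5 S=142.7835 intr=0.0000 cont=0.0000 V=0.0000[hold]  S*(5)=47.4144
k=4: j=0 S=52.9404 intr=17.4396 cont=17.7640 V=17.7640[hold]; j=1 S=65.9995 intr=4.3805 cont=8.3195 V=8.3195[hold]; j=2 S=82.2800 intr=0.0000 cont=2.4045 V=2.4045[hold]; j=3 S=102.5765 intr=0.0000 cont=0.3080 V=0.3080[hold]; j=4 S=127.8796 intr=0.0000 cont=0.0000 V=0.0000[hold]  S*(4)=-
k=3: j=0 S=59.1104 intr=11.2696 cont=13.1620 V=13.1620[hold]; j=1 S=73.6915 intr=0.0000 cont=5.4443 V=5.4443[hold]; j=2 S=91.8694 intr=0.0000 cont=1.3867 V=1.3867[hold]; j=3 S=114.5314 intr=0.0000 cont=0.1586 V=0.1586[hold]  S*(3)=-
k=2: j=0 S=65.9995 intr=4.3805 cont=9.4047 V=9.4047[hold]; j=1 S=82.2800 intr=0.0000 cont=3.4726 V=3.4726[hold]; j=2 S=102.5765 intr=0.0000 cont=0.7906 V=0.7906[hold]  S*(2)=-
k=1: j=0 S=73.6915 intr=0.0000 cont=6.5185 V=6.5185[hold]; j=1 S=91.8694 intr=0.0000 cont=2.1696 V=2.1696[hold]  S*(1)=-
k=0: j=0 S=82.2800 intr=0.0000 cont=4.4036 V=4.4036[hold]  S*(0)=-

price = 4.4036
boundary = - - - - - 47.4144 52.9404 59.1104
tree:
4.4036
6.5185 2.1696
9.4047 3.4726 0.7906
13.1620 5.4443 1.3867 0.1586
17.7640 8.3195 2.4045 0.3080 0.0000
22.9656 12.3058 4.1091 0.5981 0.0000 0.0000
27.9147 17.4396 6.8915 1.1615 0.0000 0.0000 0.0000
32.3473 22.9656 11.2696 2.2556 0.0000 0.0000 0.0000 0.0000
36.3172 27.9147 17.4396 4.3805 0.0000 0.0000 0.0000 0.0000 0.0000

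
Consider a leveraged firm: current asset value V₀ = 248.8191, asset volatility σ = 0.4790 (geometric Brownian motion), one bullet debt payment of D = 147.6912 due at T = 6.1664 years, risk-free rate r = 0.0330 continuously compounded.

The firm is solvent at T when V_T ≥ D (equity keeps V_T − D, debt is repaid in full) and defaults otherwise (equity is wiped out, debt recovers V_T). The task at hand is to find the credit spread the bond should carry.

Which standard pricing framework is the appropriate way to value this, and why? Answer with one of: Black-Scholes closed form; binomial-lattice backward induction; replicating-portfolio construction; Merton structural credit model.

Key observation: assets follow a GBM and default happens iff V_T < 147.6912; valuing claims on that split (equity as a call, risky debt as the residual) is the structural model's definition.

framework: Merton structural credit model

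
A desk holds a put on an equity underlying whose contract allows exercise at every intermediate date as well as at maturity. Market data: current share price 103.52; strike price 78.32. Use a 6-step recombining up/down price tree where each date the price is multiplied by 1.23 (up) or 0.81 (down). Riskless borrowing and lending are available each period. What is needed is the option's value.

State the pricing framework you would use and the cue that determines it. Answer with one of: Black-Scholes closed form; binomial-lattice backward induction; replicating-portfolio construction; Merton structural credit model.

Key observation: the put (strike 78.32 on spot 103.52) is American-style on a 6-step discrete price model, so the early-exercise decision at every node requires stepwise backward valuation — a closed form cannot price the exercise right.

framework: binomial-lattice backward induction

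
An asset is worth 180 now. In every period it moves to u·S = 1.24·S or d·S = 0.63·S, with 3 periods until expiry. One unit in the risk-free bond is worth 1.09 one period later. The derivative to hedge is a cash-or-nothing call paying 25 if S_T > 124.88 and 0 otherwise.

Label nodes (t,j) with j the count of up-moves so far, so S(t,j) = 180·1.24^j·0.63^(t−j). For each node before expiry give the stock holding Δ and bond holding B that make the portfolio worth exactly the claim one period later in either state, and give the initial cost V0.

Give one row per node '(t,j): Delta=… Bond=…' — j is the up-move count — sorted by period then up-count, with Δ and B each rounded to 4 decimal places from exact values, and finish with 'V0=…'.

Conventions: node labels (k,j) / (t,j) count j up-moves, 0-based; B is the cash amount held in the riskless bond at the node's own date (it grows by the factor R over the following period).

(0,0): Delta=0.0711 Bond=3.5836
(1,0): Delta=0.2500 Bond=-16.3880
(1,1): Delta=0.0414 Bond=10.5238
(2,0): Delta=0.0000 Bond=0.0000
(2,1): Delta=0.2915 Bond=-23.6878
(2,2): Delta=0.0000 Bond=22.9358
V0=16.3768

Since d<R<u, set p* = (R−d)/(u−d) = 0.7541; price each node as the discounted p*-expectation of its children.
At maturity the claim pays: V(3,0)=0.0000, V(3,1)=0.0000, V(3,2)=25.0000, V(3,3)=25.0000
Node (2,0) S=71.4420: V=(p*·0.0000+(1−p*)·0.0000)/1.09=0.0000; Δ=(0.0000−0.0000)/(88.5881−45.0085)=0.0000; B=V−Δ·S=0.0000
Node (2,1) S=140.6160: V=(p*·25.0000+(1−p*)·0.0000)/1.09=17.2958; Δ=(25.0000−0.0000)/(174.3638−88.5881)=0.2915; B=V−Δ·S=-23.6878
Node (2,2) S=276.7680: V=(p*·25.0000+(1−p*)·25.0000)/1.09=22.9358; Δ=(25.0000−25.0000)/(343.1923−174.3638)=0.0000; B=V−Δ·S=22.9358
Node (1,0) S=113.4000: V=(p*·17.2958+(1−p*)·0.0000)/1.09=11.9658; Δ=(17.2958−0.0000)/(140.6160−71.4420)=0.2500; B=V−Δ·S=-16.3880
Node (1,1) S=223.2000: V=(p*·22.9358+(1−p*)·17.2958)/1.09=19.7696; Δ=(22.9358−17.2958)/(276.7680−140.6160)=0.0414; B=V−Δ·S=10.5238
Node (0,0) S=180.0000: V=(p*·19.7696+(1−p*)·11.9658)/1.09=16.3768; Δ=(19.7696−11.9658)/(223.2000−113.4000)=0.0711; B=V−Δ·S=3.5836
Check: Δ(0,0)·S0 + B(0,0) = 16.3768 = V0.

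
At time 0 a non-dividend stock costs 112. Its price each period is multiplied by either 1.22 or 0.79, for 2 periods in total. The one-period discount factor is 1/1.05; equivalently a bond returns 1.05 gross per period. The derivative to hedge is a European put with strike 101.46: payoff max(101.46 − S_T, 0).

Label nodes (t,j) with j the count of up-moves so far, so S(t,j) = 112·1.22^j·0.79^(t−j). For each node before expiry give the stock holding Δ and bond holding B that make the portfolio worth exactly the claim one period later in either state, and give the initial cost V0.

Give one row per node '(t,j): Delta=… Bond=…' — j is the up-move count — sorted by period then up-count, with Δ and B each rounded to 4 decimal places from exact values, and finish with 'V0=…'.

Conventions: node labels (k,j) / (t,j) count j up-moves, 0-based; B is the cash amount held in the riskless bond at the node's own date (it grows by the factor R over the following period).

(0,0): Delta=-0.2467 Bond=32.1101
(1,0): Delta=-0.8295 Bond=85.2806
(1,1): Delta=0.0000 Bond=0.0000
V0=4.4744

Since d<R<u, set p* = (R−d)/(u−d) = 0.6047; price each node as the discounted p*-expectation of its children.
Expiry values: V(2,0)=31.5608, V(2,1)=0.0000, V(2,2)=0.0000
(1,0): S=88.4800. Δ = (V_up−V_dn)/(S_up−S_dn) = (0.0000−31.5608)/(107.9456−69.8992) = -0.8295. V = [p*·0.0000 + (1−p*)·31.5608]/1.05 = 11.8834. B = V − Δ·S = 85.2806.
(1,1): S=136.6400. Δ = (V_up−V_dn)/(S_up−S_dn) = (0.0000−0.0000)/(166.7008−107.9456) = 0.0000. V = [p*·0.0000 + (1−p*)·0.0000]/1.05 = 0.0000. B = V − Δ·S = 0.0000.
(0,0): S=112.0000. Δ = (V_up−V_dn)/(S_up−S_dn) = (0.0000−11.8834)/(136.6400−88.4800) = -0.2467. V = [p*·0.0000 + (1−p*)·11.8834]/1.05 = 4.4744. B = V − Δ·S = 32.1101.
As a check, the time-0 holding Δ(0,0)·S0 + B(0,0) comes to 4.4744 — exactly V0.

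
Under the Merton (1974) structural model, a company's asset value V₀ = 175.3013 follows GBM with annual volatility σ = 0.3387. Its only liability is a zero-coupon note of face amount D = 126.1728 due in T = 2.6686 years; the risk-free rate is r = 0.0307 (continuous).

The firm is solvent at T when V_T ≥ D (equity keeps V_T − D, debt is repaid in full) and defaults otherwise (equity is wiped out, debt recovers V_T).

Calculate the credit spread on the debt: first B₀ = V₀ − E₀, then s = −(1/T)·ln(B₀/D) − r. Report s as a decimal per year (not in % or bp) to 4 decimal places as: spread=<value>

With assets at 175.3013 and a single debt payment of 126.1728 at 2.6686 years:
d₁ = [ln(V₀/D) + (r + σ²/2)T] / (σ√T)
   = [ln(175.3013/126.1728) + (0.0307 + 0.5·0.3387²)·2.6686] / (0.3387·√2.6686)
   = [0.328854 + 0.234994] / 0.553295 = 1.019072
d₂ = d₁ − σ√T = 1.019072 − 0.553295 = 0.465777
N(d₁) = 0.845916,  N(d₂) = 0.679312,  e^(−rT) = 0.921340
E₀ = V₀·N(d₁) − D·e^(−rT)·N(d₂)
   = 175.3013·0.845916 − 126.1728·0.921340·0.679312 = 69.321361
B₀ = V₀ − E₀ = 175.3013 − 69.321361 = 105.979939
spread = −(1/T)·ln(B₀/D) − r = −(1/2.6686)·ln(105.979939/126.1728) − 0.0307 = 0.03465359

spread=0.0347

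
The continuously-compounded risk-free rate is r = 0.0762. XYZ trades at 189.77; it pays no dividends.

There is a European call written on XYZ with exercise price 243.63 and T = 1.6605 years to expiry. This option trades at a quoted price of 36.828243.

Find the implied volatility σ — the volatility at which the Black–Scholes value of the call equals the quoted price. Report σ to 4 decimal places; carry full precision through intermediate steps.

sigma = 0.4720

At σ = 0.4720 the Black–Scholes value reproduces the quote:
σ√T = 0.472·√1.6605 = 0.608221
d₁ = (ln(S/K) + (r+σ²/2)T) / (σ√T) = (ln(189.77/243.63) + (0.0762+0.472²/2)·1.6605) / 0.608221 = (-0.249838 + 0.311497) / 0.608221 = 0.101375
d₂ = d₁ − σ√T = 0.101375 − 0.608221 = -0.506846
e^{−rT} = 0.881148
N(d₁) = 0.540374,  N(d₂) = 0.306132
V = S·N(d₁) − K·e^{−rT}·N(d₂) = 102.546730 − 65.718486 = 36.828243 (the observed quote) — the price is monotone increasing in volatility, hence this σ is the only solution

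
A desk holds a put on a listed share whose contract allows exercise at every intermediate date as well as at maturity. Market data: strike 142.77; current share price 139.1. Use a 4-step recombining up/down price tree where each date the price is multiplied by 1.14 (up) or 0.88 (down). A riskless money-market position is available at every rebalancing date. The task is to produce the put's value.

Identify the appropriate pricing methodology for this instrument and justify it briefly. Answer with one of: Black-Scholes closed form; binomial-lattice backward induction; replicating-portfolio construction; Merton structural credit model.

framework: binomial-lattice backward induction

Key observation: with exercise allowed before expiry on a discrete up/down model (4 steps from spot 139.1), the strike-142.77 put's value must be rolled back through the tree testing early exercise at each node.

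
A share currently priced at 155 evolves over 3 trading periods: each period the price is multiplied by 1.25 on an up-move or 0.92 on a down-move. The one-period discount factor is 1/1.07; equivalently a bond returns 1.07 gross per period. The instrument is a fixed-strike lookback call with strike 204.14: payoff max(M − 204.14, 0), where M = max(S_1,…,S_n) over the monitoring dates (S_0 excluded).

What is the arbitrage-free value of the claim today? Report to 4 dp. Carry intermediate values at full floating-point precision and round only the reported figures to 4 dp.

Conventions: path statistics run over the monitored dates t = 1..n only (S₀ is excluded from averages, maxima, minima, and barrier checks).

price = 14.4941

No-arbitrage gives p* = (R−d)/(u−d) = 0.4545: enumerate every path, weight its payoff by its p*-probability, and discount by R^3.
Enumerate all 2^3 = 8 price paths (U = up ×1.25, D = down ×0.92); each path with k up-moves has probability p*^k·(1−p*)^(3−k).
DDD: M=142.6000, payoff=0.0000, prob=0.162284
UDD: M=193.7500, payoff=0.0000, prob=0.135237
DUD: M=178.2500, payoff=0.0000, prob=0.135237
UUD: M=242.1875, payoff=38.0475, prob=0.112697
DDU: M=163.9900, payoff=0.0000, prob=0.135237
UDU: M=222.8125, payoff=18.6725, prob=0.112697
DUU: M=222.8125, payoff=18.6725, prob=0.112697
UUU: M=302.7344, payoff=98.5944, prob=0.093914
Price = Σ prob·payoff / R^3 = 17.755952 / 1.225043 = 14.4941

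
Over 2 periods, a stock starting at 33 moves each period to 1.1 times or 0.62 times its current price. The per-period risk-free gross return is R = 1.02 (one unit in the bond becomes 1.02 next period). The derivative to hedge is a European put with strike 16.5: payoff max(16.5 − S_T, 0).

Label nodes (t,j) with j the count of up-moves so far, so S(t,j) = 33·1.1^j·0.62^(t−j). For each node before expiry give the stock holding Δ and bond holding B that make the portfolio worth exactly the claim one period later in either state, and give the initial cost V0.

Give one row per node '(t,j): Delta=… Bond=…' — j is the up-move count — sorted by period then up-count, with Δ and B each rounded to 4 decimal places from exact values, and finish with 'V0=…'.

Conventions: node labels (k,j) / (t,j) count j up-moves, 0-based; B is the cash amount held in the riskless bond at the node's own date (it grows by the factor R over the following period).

Risk-neutral probability p* = (R−d)/(u−d) = (1.02−0.62)/(1.1−0.62) = 0.8333.
Terminal payoffs: V(2,0)=3.8148, V(2,1)=0.0000, V(2,2)=0.0000
Node (1,0) S=20.4600: V=(p*·0.0000+(1−p*)·3.8148)/1.02=0.6233; Δ=(0.0000−3.8148)/(22.5060−12.6852)=-0.3884; B=V−Δ·S=8.5708
Node (1,1) S=36.3000: V=(p*·0.0000+(1−p*)·0.0000)/1.02=0.0000; Δ=(0.0000−0.0000)/(39.9300−22.5060)=0.0000; B=V−Δ·S=0.0000
Node (0,0) S=33.0000: V=(p*·0.0000+(1−p*)·0.6233)/1.02=0.1019; Δ=(0.0000−0.6233)/(36.3000−20.4600)=-0.0394; B=V−Δ·S=1.4005
As a check, the time-0 holding Δ(0,0)·S0 + B(0,0) comes to 0.1019 — exactly V0.

(0,0): Delta=-0.0394 Bond=1.4005
(1,0): Delta=-0.3884 Bond=8.5708
(1,1): Delta=0.0000 Bond=0.0000
V0=0.1019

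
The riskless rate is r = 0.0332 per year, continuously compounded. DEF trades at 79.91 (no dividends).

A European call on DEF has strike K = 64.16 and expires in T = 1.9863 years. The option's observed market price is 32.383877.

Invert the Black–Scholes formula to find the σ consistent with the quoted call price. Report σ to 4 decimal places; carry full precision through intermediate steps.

sigma = 0.5504

At σ = 0.5504 the Black–Scholes value reproduces the quote:
σ√T = 0.5504·√1.9863 = 0.775713
d₁ = (ln(S/K) + (r+σ²/2)T) / (σ√T) = (ln(79.91/64.16) + (0.0332+0.5504²/2)·1.9863) / 0.775713 = (0.219521 + 0.366810) / 0.775713 = 0.755861
d₂ = d₁ − σ√T = 0.755861 − 0.775713 = -0.019851
e^{−rT} = 0.936182
N(d₁) = 0.775134,  N(d₂) = 0.492081
V = S·N(d₁) − K·e^{−rT}·N(d₂) = 61.940946 − 29.557069 = 32.383877 (the observed quote) — the price is monotone increasing in volatility, hence this σ is the only solution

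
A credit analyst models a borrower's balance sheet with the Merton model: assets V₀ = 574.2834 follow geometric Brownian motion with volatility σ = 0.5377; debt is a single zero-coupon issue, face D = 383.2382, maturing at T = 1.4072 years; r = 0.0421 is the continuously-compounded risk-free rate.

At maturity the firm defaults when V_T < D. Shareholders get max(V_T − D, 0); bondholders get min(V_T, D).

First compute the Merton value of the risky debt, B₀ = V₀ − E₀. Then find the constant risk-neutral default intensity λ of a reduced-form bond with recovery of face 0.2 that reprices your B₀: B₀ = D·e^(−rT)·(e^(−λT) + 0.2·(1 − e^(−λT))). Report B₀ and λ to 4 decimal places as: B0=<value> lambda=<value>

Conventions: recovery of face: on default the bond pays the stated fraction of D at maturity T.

Equity is a call on the firm's assets struck at D = 383.2382:
d₁ = [ln(V₀/D) + (r + σ²/2)T] / (σ√T)
   = [ln(574.2834/383.2382) + (0.0421 + 0.5·0.5377²)·1.4072] / (0.5377·√1.4072)
   = [0.404466 + 0.262669] / 0.637849 = 1.045914
d₂ = d₁ − σ√T = 1.045914 − 0.637849 = 0.408065
N(d₁) = 0.852200,  N(d₂) = 0.658387,  e^(−rT) = 0.942478
E₀ = V₀·N(d₁) − D·e^(−rT)·N(d₂)
   = 574.2834·0.852200 − 383.2382·0.942478·0.658387 = 251.599054
B₀ = V₀ − E₀ = 574.2834 − 251.599054 = 322.684346
e^(−λT) = (B₀·e^(rT)/D − 0.2)/(1 − 0.2) = (322.6843·1.061033/383.2382 − 0.2)/0.8 = 0.86672957
λ = −ln(0.86672957)/1.4072 = 0.101640

B0=322.6843 lambda=0.1016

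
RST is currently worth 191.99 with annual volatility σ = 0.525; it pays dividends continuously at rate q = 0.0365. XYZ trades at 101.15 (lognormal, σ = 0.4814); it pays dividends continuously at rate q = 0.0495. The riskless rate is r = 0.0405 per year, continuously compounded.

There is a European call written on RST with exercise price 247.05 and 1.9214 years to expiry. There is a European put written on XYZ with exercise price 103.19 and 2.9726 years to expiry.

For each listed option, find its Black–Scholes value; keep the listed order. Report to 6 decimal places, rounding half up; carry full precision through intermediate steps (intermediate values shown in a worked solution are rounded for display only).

[RST call K=247.05]
σ√T = 0.525·√1.9214 = 0.727727
d₁ = (ln(S/K) + (r−q+σ²/2)T) / (σ√T) = (ln(191.99/247.05) + (0.0405−0.0365+0.525²/2)·1.9214) / 0.727727 = (-0.252147 + 0.272479) / 0.727727 = 0.027938
d₂ = d₁ − σ√T = 0.027938 − 0.727727 = -0.699789
e^{−rT} = 0.925134
e^{−qT} = 0.932272
N(d₁) = 0.511144,  N(d₂) = 0.242030
price = S·e^{−qT}·N(d₁) − K·e^{−rT}·N(d₂) = 91.488062 − 55.316926 = 36.171136
[XYZ put K=103.19]
σ√T = 0.4814·√2.9726 = 0.829993
d₁ = (ln(S/K) + (r−q+σ²/2)T) / (σ√T) = (ln(101.15/103.19) + (0.0405−0.0495+0.4814²/2)·2.9726) / 0.829993 = (-0.019967 + 0.317691) / 0.829993 = 0.358706
d₂ = d₁ − σ√T = 0.358706 − 0.829993 = -0.471287
e^{−rT} = 0.886574
e^{−qT} = 0.863170
N(−d₁) = 0.359908,  N(−d₂) = 0.681282
price = K·e^{−rT}·N(−d₂) − S·e^{−qT}·N(−d₁) = 62.327506 − 31.423402 = 30.904104

price(RST call K=247.05) = 36.171136
price(XYZ put K=103.19) = 30.904104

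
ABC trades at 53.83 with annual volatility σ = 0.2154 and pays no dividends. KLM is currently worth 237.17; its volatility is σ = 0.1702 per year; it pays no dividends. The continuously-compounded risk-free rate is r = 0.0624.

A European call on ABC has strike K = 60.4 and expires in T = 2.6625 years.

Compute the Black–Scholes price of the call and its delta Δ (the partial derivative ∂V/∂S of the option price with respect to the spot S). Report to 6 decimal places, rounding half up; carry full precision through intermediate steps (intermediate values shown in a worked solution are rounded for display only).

σ√T = 0.2154·√2.6625 = 0.351472
d₁ = (ln(S/K) + (r+σ²/2)T) / (σ√T) = (ln(53.83/60.4) + (0.0624+0.2154²/2)·2.6625) / 0.351472 = (-0.115158 + 0.227906) / 0.351472 = 0.320788
d₂ = d₁ − σ√T = 0.320788 − 0.351472 = -0.030684
e^{−rT} = 0.846928
N(d₁) = 0.625815,  N(d₂) = 0.487761
Call price V = S·N(d₁) − K·e^{−rT}·N(d₂) = 33.687599 − 24.951135 = 8.736465
Δ = N(d₁) = 0.625815

price = 8.736465
Δ = 0.625815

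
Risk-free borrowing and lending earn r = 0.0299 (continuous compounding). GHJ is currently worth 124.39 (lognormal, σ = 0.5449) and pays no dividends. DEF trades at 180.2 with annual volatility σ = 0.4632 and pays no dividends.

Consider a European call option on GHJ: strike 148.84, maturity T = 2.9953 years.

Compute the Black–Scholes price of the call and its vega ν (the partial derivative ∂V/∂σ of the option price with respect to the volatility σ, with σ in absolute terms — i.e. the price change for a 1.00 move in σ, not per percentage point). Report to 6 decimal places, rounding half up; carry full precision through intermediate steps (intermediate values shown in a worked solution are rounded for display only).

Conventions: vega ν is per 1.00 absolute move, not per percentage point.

σ√T = 0.5449·√2.9953 = 0.943055
d₁ = (ln(S/K) + (r+σ²/2)T) / (σ√T) = (ln(124.39/148.84) + (0.0299+0.5449²/2)·2.9953) / 0.943055 = (-0.179450 + 0.534236) / 0.943055 = 0.376209
d₂ = d₁ − σ√T = 0.376209 − 0.943055 = -0.566846
e^{−rT} = 0.914334
N(d₁) = 0.646619,  N(d₂) = 0.285409
Call price V = S·N(d₁) − K·e^{−rT}·N(d₂) = 80.432961 − 38.841210 = 41.591751
φ(d₁) = (1/√(2π))·e^{−d₁²/2} = 0.371686
ν = S·φ(d₁)·√T = 80.016983

price = 41.591751
ν = 80.016983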